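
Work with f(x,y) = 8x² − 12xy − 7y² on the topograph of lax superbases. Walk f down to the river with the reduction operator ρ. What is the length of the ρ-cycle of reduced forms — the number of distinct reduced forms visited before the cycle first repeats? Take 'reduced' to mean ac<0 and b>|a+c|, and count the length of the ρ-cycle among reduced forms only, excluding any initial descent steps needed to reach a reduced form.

D = 368, ⌊√D⌋ = 19
descent: ρ → (-7,12,8)  [lands on river]
river: ρ → (8,4,-11)
river: ρ → (-11,18,1)
river: ρ → (1,18,-11)
river: ρ → (-11,4,8)
river: ρ → (8,12,-7)
river: ρ → (-7,16,4)
river: ρ → (4,16,-7)
ρ-cycle length = 8 (tail of 1 descent step not counted)

8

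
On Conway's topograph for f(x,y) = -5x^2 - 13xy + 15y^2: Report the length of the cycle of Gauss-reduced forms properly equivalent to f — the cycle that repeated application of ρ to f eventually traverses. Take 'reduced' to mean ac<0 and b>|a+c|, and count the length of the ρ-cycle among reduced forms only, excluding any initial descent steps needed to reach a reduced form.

D = 469, ⌊√D⌋ = 21
descent: ρ → (15,13,-5)  [lands on river]
river: ρ → (-5,17,9)
river: ρ → (9,19,-3)
river: ρ → (-3,17,15)
ρ-cycle length = 4 (tail of 1 descent step not counted)

4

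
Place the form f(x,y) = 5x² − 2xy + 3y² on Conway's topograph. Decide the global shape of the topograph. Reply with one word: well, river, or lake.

D = b²−4ac = (-2)² − 4·5·3 = -56
D < 0 ⇒ definite ⇒ every region one sign ⇒ single well

well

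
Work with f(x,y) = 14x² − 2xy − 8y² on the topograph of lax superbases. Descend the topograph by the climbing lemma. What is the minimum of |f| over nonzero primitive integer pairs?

descent: ρ → (-8,18,4)  [lands on river]
river: ρ → (4,14,-16)
river: ρ → (-16,18,2)
river: ρ → (2,18,-16)
river: ρ → (-16,14,4)
river: ρ → (4,18,-8)
river: ρ → (-8,14,8)
river: ρ → (8,18,-4)
river: ρ → (-4,14,16)
river: ρ → (16,18,-2)
river: ρ → (-2,18,16)
river: ρ → (16,14,-4)
river: ρ → (-4,18,8)
river: ρ → (8,14,-8)
closes: descent 1, river 14
min |a| on river = 2

2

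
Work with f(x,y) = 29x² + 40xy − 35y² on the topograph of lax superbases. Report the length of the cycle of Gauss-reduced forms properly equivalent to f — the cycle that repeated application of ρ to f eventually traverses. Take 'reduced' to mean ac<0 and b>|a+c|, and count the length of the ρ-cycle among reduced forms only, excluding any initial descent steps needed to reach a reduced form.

D = 5660, ⌊√D⌋ = 75
river: ρ → (-35,30,34)
river: ρ → (34,38,-31)
river: ρ → (-31,24,41)
river: ρ → (41,58,-14)
river: ρ → (-14,54,49)
river: ρ → (49,44,-19)
river: ρ → (-19,70,10)
river: ρ → (10,70,-19)
river: ρ → (-19,44,49)
river: ρ → (49,54,-14)
river: ρ → (-14,58,41)
river: ρ → (41,24,-31)
river: ρ → (-31,38,34)
river: ρ → (34,30,-35)
river: ρ → (-35,40,29)
river: ρ → (29,18,-46)
river: ρ → (-46,74,1)
river: ρ → (1,74,-46)
river: ρ → (-46,18,29)
river: ρ → (29,40,-35)
ρ-cycle length = 20 (tail of 0 descent steps not counted)

20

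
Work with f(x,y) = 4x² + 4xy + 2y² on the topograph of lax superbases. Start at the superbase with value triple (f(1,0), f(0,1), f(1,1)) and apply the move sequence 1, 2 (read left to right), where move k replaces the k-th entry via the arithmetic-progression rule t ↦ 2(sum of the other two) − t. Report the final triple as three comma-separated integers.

start (4,2,10) = (f(1,0),f(0,1),f(1,1))
replace slot 1: 2·(2+10) − 4 = 20 → (20,2,10)
replace slot 2: 2·(20+10) − 2 = 58 → (20,58,10)

20,58,10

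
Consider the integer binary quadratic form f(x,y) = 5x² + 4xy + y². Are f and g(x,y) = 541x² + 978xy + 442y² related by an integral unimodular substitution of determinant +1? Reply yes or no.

D₁ = -4, D₂ = -4
f: flip: (5,4,1)→(1,-4,5)
f: translate: b→0 (≡-4 mod 2), so (1,-4,5)→(1,0,1)
f: reduced (well bottom): (1,0,1) with a≤c, −a<b≤a
g: translate: b→-104 (≡978 mod 1082), so (541,978,442)→(541,-104,5)
g: flip: (541,-104,5)→(5,104,541)
g: translate: b→4 (≡104 mod 10), so (5,104,541)→(5,4,1)
g: flip: (5,4,1)→(1,-4,5)
g: translate: b→0 (≡-4 mod 2), so (1,-4,5)→(1,0,1)
g: reduced (well bottom): (1,0,1) with a≤c, −a<b≤a
reduced forms (1, 0, 1) vs (1, 0, 1) ⇒ equivalent

yes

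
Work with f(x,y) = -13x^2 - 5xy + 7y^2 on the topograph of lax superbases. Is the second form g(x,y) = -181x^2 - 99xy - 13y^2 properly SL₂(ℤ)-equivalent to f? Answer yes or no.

D₁ = 389, D₂ = 389
river cycle of f (length 14): (7, 19, -1), (-1, 19, 7), (7, 9, -11), (-11, 13, 5), (5, 17, -5), (-5, 13, 11), (11, 9, -7), (-7, 19, 1), (1, 19, -7), (-7, 9, 11), … (4 more)
river cycle of g (length 14): (7, 19, -1), (-1, 19, 7), (7, 9, -11), (-11, 13, 5), (5, 17, -5), (-5, 13, 11), (11, 9, -7), (-7, 19, 1), (1, 19, -7), (-7, 9, 11), … (4 more)
cycles coincide ⇒ equivalent

yes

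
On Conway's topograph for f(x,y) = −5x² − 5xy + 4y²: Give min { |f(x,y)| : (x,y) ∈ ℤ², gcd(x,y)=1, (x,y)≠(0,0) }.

descent: ρ → (4,5,-5)  [lands on river]
river: ρ → (-5,5,4)
river: ρ → (4,3,-6)
river: ρ → (-6,9,1)
river: ρ → (1,9,-6)
river: ρ → (-6,3,4)
closes: descent 1, river 6
min |a| on river = 1

1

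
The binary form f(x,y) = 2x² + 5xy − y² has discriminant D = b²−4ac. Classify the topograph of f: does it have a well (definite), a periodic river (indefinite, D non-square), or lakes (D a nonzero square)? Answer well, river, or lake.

D = b²−4ac = 5² − 4·2·(-1) = 33
D > 0 non-square ⇒ indefinite ⇒ periodic river

river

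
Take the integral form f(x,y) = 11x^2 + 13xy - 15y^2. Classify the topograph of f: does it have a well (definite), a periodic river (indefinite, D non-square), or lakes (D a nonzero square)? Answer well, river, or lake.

D = b²−4ac = 13² − 4·11·(-15) = 829
D > 0 non-square ⇒ indefinite ⇒ periodic river

river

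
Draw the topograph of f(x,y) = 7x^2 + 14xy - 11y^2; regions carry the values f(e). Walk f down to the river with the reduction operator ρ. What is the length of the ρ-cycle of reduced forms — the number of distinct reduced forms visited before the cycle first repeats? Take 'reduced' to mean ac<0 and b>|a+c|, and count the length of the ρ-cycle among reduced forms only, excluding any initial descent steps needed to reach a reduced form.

D = 504, ⌊√D⌋ = 22
river: ρ → (-11,8,10)
river: ρ → (10,12,-9)
river: ρ → (-9,6,13)
river: ρ → (13,20,-2)
river: ρ → (-2,20,13)
river: ρ → (13,6,-9)
river: ρ → (-9,12,10)
river: ρ → (10,8,-11)
river: ρ → (-11,14,7)
river: ρ → (7,14,-11)
ρ-cycle length = 10 (tail of 0 descent steps not counted)

10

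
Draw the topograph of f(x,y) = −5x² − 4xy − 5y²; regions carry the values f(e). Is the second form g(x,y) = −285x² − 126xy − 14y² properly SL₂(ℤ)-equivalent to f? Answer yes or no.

D₁ = -84, D₂ = -84
f is negative-definite; reduce −f:
−f: reduced (well bottom): (5,4,5) with a≤c, −a<b≤a
flip sign back: reduced form of f is (-5,-4,-5)
g is negative-definite; reduce −g:
−g: flip: (285,126,14)→(14,-126,285)
−g: translate: b→14 (≡-126 mod 28), so (14,-126,285)→(14,14,5)
−g: flip: (14,14,5)→(5,-14,14)
−g: translate: b→-4 (≡-14 mod 10), so (5,-14,14)→(5,-4,5)
−g: flip: (5,-4,5)→(5,4,5)
−g: reduced (well bottom): (5,4,5) with a≤c, −a<b≤a
flip sign back: reduced form of g is (-5,-4,-5)
reduced forms (-5, -4, -5) vs (-5, -4, -5) ⇒ equivalent

yes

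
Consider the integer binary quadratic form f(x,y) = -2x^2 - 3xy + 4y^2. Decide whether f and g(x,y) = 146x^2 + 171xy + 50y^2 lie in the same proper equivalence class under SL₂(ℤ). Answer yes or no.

D₁ = 41, D₂ = 41
river cycle of f (length 10): (4, 3, -2), (-2, 5, 2), (2, 3, -4), (-4, 5, 1), (1, 5, -4), (-4, 3, 2), (2, 5, -2), (-2, 3, 4), (4, 5, -1), (-1, 5, 4)
river cycle of g (length 10): (4, 3, -2), (-2, 5, 2), (2, 3, -4), (-4, 5, 1), (1, 5, -4), (-4, 3, 2), (2, 5, -2), (-2, 3, 4), (4, 5, -1), (-1, 5, 4)
cycles coincide ⇒ equivalent

yes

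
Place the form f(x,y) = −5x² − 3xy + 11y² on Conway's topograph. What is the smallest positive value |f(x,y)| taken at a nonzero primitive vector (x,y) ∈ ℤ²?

descent: ρ → (11,3,-5)
descent: ρ → (-5,7,9)  [lands on river]
river: ρ → (9,11,-3)
river: ρ → (-3,13,5)
river: ρ → (5,7,-9)
river: ρ → (-9,11,3)
river: ρ → (3,13,-5)
closes: descent 2, river 6
min |a| on river = 3

3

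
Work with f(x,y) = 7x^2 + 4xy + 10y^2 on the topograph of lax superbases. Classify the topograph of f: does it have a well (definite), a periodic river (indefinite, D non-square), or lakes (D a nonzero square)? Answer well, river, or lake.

D = b²−4ac = 4² − 4·7·10 = -264
D < 0 ⇒ definite ⇒ every region one sign ⇒ single well

well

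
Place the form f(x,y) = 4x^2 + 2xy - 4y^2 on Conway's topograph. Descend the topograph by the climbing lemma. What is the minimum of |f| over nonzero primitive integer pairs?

river: ρ → (-4,6,2)
river: ρ → (2,6,-4)
river: ρ → (-4,2,4)
river: ρ → (4,6,-2)
river: ρ → (-2,6,4)
river: ρ → (4,2,-4)
closes: descent 0, river 6
min |a| on river = 2

2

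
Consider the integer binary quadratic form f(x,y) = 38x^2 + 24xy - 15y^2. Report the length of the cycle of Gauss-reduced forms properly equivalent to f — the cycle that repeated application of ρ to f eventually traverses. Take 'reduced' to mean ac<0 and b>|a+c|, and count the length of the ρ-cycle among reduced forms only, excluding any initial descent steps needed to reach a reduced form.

D = 2856, ⌊√D⌋ = 53
river: ρ → (-15,36,26)
river: ρ → (26,16,-25)
river: ρ → (-25,34,17)
river: ρ → (17,34,-25)
river: ρ → (-25,16,26)
river: ρ → (26,36,-15)
river: ρ → (-15,24,38)
river: ρ → (38,52,-1)
river: ρ → (-1,52,38)
river: ρ → (38,24,-15)
ρ-cycle length = 10 (tail of 0 descent steps not counted)

10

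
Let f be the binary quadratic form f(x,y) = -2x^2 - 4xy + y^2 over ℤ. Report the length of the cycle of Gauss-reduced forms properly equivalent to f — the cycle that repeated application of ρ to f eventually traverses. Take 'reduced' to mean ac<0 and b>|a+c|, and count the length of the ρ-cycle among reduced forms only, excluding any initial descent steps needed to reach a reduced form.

D = 24, ⌊√D⌋ = 4
descent: ρ → (1,4,-2)  [lands on river]
river: ρ → (-2,4,1)
ρ-cycle length = 2 (tail of 1 descent step not counted)

2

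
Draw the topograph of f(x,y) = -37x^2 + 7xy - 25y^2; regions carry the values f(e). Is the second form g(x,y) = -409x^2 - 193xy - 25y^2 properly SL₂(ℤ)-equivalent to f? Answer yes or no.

D₁ = -3651, D₂ = -3651
f is negative-definite; reduce −f:
−f: flip: (37,-7,25)→(25,7,37)
−f: reduced (well bottom): (25,7,37) with a≤c, −a<b≤a
flip sign back: reduced form of f is (-25,-7,-37)
g is negative-definite; reduce −g:
−g: flip: (409,193,25)→(25,-193,409)
−g: translate: b→7 (≡-193 mod 50), so (25,-193,409)→(25,7,37)
−g: reduced (well bottom): (25,7,37) with a≤c, −a<b≤a
flip sign back: reduced form of g is (-25,-7,-37)
reduced forms (-25, -7, -37) vs (-25, -7, -37) ⇒ equivalent

yes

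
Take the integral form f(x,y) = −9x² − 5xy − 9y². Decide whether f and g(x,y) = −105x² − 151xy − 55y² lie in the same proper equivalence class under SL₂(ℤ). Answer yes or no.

D₁ = -299, D₂ = -299
f is negative-definite; reduce −f:
−f: reduced (well bottom): (9,5,9) with a≤c, −a<b≤a
flip sign back: reduced form of f is (-9,-5,-9)
g is negative-definite; reduce −g:
−g: translate: b→-59 (≡151 mod 210), so (105,151,55)→(105,-59,9)
−g: flip: (105,-59,9)→(9,59,105)
−g: translate: b→5 (≡59 mod 18), so (9,59,105)→(9,5,9)
−g: reduced (well bottom): (9,5,9) with a≤c, −a<b≤a
flip sign back: reduced form of g is (-9,-5,-9)
reduced forms (-9, -5, -9) vs (-9, -5, -9) ⇒ equivalent

yes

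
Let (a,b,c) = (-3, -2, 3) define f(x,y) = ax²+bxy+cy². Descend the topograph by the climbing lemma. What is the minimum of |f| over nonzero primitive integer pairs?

descent: ρ → (3,2,-3)  [lands on river]
river: ρ → (-3,4,2)
river: ρ → (2,4,-3)
river: ρ → (-3,2,3)
river: ρ → (3,4,-2)
river: ρ → (-2,4,3)
closes: descent 1, river 6
min |a| on river = 2

2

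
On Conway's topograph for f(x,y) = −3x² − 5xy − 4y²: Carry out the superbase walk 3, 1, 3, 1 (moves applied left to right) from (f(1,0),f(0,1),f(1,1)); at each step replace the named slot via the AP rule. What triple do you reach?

start (-3,-4,-12) = (f(1,0),f(0,1),f(1,1))
replace slot 3: 2·((-3)+(-4)) − (-12) = -2 → (-3,-4,-2)
replace slot 1: 2·((-4)+(-2)) − (-3) = -9 → (-9,-4,-2)
replace slot 3: 2·((-9)+(-4)) − (-2) = -24 → (-9,-4,-24)
replace slot 1: 2·((-4)+(-24)) − (-9) = -47 → (-47,-4,-24)

-47,-4,-24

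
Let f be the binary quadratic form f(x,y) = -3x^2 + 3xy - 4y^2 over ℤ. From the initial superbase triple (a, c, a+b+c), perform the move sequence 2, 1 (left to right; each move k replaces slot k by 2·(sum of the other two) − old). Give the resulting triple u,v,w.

start (-3,-4,-4) = (f(1,0),f(0,1),f(1,1))
replace slot 2: 2·((-3)+(-4)) − (-4) = -10 → (-3,-10,-4)
replace slot 1: 2·((-10)+(-4)) − (-3) = -25 → (-25,-10,-4)

-25,-10,-4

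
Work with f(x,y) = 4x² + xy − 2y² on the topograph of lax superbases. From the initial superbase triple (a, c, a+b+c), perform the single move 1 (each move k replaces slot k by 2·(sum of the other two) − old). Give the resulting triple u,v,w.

start (4,-2,3) = (f(1,0),f(0,1),f(1,1))
replace slot 1: 2·((-2)+3) − 4 = -2 → (-2,-2,3)

-2,-2,3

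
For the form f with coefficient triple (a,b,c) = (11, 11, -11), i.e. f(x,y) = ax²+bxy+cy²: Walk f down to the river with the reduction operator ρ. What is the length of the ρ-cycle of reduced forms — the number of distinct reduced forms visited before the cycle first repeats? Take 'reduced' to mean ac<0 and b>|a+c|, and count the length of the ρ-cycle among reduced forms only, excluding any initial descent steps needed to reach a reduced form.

D = 605, ⌊√D⌋ = 24
river: ρ → (-11,11,11)
river: ρ → (11,11,-11)
ρ-cycle length = 2 (tail of 0 descent steps not counted)

2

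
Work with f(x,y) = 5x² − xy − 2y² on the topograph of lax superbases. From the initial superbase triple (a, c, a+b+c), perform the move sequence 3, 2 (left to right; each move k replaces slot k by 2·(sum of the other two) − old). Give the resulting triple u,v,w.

start (5,-2,2) = (f(1,0),f(0,1),f(1,1))
replace slot 3: 2·(5+(-2)) − 2 = 4 → (5,-2,4)
replace slot 2: 2·(5+4) − (-2) = 20 → (5,20,4)

5,20,4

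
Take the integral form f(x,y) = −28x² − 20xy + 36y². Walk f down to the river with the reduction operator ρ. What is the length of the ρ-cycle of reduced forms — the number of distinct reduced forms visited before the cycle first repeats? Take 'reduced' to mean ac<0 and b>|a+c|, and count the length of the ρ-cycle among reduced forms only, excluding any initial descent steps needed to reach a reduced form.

D = 4432, ⌊√D⌋ = 66
descent: ρ → (36,20,-28)  [lands on river]
river: ρ → (-28,36,28)
river: ρ → (28,20,-36)
river: ρ → (-36,52,12)
river: ρ → (12,44,-52)
river: ρ → (-52,60,4)
river: ρ → (4,60,-52)
river: ρ → (-52,44,12)
river: ρ → (12,52,-36)
river: ρ → (-36,20,28)
river: ρ → (28,36,-28)
river: ρ → (-28,20,36)
river: ρ → (36,52,-12)
river: ρ → (-12,44,52)
river: ρ → (52,60,-4)
river: ρ → (-4,60,52)
river: ρ → (52,44,-12)
river: ρ → (-12,52,36)
ρ-cycle length = 18 (tail of 1 descent step not counted)

18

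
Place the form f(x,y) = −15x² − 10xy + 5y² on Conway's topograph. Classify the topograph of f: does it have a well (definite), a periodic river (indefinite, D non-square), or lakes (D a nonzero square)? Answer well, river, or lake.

D = b²−4ac = (-10)² − 4·(-15)·5 = 400
D = 20² is a perfect square ⇒ form factors over ℤ ⇒ lakes

lake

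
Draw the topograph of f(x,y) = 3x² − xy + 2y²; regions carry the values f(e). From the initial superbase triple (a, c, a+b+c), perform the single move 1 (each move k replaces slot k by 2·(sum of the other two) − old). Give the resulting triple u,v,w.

start (3,2,4) = (f(1,0),f(0,1),f(1,1))
replace slot 1: 2·(2+4) − 3 = 9 → (9,2,4)

9,2,4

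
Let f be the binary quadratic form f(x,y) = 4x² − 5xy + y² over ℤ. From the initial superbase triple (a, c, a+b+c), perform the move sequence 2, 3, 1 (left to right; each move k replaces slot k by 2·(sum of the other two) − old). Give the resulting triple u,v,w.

start (4,1,0) = (f(1,0),f(0,1),f(1,1))
replace slot 2: 2·(4+0) − 1 = 7 → (4,7,0)
replace slot 3: 2·(4+7) − 0 = 22 → (4,7,22)
replace slot 1: 2·(7+22) − 4 = 54 → (54,7,22)

54,7,22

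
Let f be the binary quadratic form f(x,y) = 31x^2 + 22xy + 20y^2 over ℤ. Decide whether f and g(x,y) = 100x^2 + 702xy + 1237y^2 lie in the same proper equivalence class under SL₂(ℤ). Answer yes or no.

D₁ = -1996, D₂ = -1996
f: flip: (31,22,20)→(20,-22,31)
f: translate: b→18 (≡-22 mod 40), so (20,-22,31)→(20,18,29)
f: reduced (well bottom): (20,18,29) with a≤c, −a<b≤a
g: translate: b→-98 (≡702 mod 200), so (100,702,1237)→(100,-98,29)
g: flip: (100,-98,29)→(29,98,100)
g: translate: b→-18 (≡98 mod 58), so (29,98,100)→(29,-18,20)
g: flip: (29,-18,20)→(20,18,29)
g: reduced (well bottom): (20,18,29) with a≤c, −a<b≤a
reduced forms (20, 18, 29) vs (20, 18, 29) ⇒ equivalent

yes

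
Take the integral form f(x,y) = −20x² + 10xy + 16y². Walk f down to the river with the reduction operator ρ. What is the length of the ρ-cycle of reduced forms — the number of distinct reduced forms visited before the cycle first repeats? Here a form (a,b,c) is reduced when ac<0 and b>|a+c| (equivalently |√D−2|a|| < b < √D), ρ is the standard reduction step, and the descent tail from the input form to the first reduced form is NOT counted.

D = 1380, ⌊√D⌋ = 37
river: ρ → (16,22,-14)
river: ρ → (-14,34,4)
river: ρ → (4,30,-30)
river: ρ → (-30,30,4)
river: ρ → (4,34,-14)
river: ρ → (-14,22,16)
river: ρ → (16,10,-20)
river: ρ → (-20,30,6)
river: ρ → (6,30,-20)
river: ρ → (-20,10,16)
ρ-cycle length = 10 (tail of 0 descent steps not counted)

10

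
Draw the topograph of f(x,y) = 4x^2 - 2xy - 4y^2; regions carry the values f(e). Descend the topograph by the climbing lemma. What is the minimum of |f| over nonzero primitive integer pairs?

descent: ρ → (-4,2,4)  [lands on river]
river: ρ → (4,6,-2)
river: ρ → (-2,6,4)
river: ρ → (4,2,-4)
river: ρ → (-4,6,2)
river: ρ → (2,6,-4)
closes: descent 1, river 6
min |a| on river = 2

2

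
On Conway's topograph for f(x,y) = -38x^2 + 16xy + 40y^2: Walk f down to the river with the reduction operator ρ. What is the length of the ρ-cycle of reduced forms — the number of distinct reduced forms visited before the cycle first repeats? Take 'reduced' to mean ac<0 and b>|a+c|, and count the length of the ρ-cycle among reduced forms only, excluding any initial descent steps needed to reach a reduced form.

D = 6336, ⌊√D⌋ = 79
river: ρ → (40,64,-14)
river: ρ → (-14,76,10)
river: ρ → (10,64,-56)
river: ρ → (-56,48,18)
river: ρ → (18,60,-38)
river: ρ → (-38,16,40)
ρ-cycle length = 6 (tail of 0 descent steps not counted)

6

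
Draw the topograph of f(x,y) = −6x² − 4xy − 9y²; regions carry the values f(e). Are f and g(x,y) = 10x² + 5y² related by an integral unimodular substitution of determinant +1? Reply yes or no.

D₁ = -200, D₂ = -200
f is negative-definite; reduce −f:
−f: reduced (well bottom): (6,4,9) with a≤c, −a<b≤a
flip sign back: reduced form of f is (-6,-4,-9)
g: flip: (10,0,5)→(5,0,10)
g: reduced (well bottom): (5,0,10) with a≤c, −a<b≤a
reduced forms (-6, -4, -9) vs (5, 0, 10) ⇒ inequivalent

no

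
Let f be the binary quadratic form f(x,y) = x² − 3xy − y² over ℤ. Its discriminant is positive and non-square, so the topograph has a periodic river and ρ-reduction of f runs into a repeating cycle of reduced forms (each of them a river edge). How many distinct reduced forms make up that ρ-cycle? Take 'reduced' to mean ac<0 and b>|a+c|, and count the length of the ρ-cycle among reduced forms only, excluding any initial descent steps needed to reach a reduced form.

D = 13, ⌊√D⌋ = 3
descent: ρ → (-1,3,1)  [lands on river]
river: ρ → (1,3,-1)
ρ-cycle length = 2 (tail of 1 descent step not counted)

2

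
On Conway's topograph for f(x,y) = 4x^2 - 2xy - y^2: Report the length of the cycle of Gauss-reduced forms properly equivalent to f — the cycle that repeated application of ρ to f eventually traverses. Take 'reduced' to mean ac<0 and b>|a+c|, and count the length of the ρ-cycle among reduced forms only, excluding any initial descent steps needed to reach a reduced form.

D = 20, ⌊√D⌋ = 4
descent: ρ → (-1,4,1)  [lands on river]
river: ρ → (1,4,-1)
ρ-cycle length = 2 (tail of 1 descent step not counted)

2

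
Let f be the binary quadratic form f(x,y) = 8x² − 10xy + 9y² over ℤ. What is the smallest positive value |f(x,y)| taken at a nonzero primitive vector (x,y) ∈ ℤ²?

translate: b→6 (≡-10 mod 16), so (8,-10,9)→(8,6,7)
flip: (8,6,7)→(7,-6,8)
reduced (well bottom): (7,-6,8) with a≤c, −a<b≤a
well minimum = a = 7

7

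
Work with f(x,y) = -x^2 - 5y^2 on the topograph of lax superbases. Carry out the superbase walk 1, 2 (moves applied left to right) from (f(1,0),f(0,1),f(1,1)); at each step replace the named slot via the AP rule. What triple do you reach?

start (-1,-5,-6) = (f(1,0),f(0,1),f(1,1))
replace slot 1: 2·((-5)+(-6)) − (-1) = -21 → (-21,-5,-6)
replace slot 2: 2·((-21)+(-6)) − (-5) = -49 → (-21,-49,-6)

-21,-49,-6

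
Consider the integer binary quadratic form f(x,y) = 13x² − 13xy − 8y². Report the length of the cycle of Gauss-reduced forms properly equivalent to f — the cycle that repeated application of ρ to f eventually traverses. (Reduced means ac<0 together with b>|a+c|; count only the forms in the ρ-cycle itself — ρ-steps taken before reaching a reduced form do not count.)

D = 585, ⌊√D⌋ = 24
descent: ρ → (-8,13,13)  [lands on river]
river: ρ → (13,13,-8)
river: ρ → (-8,19,7)
river: ρ → (7,23,-2)
river: ρ → (-2,21,18)
river: ρ → (18,15,-5)
river: ρ → (-5,15,18)
river: ρ → (18,21,-2)
river: ρ → (-2,23,7)
river: ρ → (7,19,-8)
ρ-cycle length = 10 (tail of 1 descent step not counted)

10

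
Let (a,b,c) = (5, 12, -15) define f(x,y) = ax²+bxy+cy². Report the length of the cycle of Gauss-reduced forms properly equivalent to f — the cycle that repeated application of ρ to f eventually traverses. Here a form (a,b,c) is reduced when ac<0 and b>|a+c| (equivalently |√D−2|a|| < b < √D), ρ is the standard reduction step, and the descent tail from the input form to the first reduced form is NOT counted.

D = 444, ⌊√D⌋ = 21
river: ρ → (-15,18,2)
river: ρ → (2,18,-15)
river: ρ → (-15,12,5)
river: ρ → (5,18,-6)
river: ρ → (-6,18,5)
river: ρ → (5,12,-15)
ρ-cycle length = 6 (tail of 0 descent steps not counted)

6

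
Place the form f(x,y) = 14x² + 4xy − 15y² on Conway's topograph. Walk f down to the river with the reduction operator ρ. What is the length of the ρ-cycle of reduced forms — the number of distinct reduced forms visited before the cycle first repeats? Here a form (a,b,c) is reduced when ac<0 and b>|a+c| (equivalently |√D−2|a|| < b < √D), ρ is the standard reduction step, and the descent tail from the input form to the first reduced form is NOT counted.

D = 856, ⌊√D⌋ = 29
river: ρ → (-15,26,3)
river: ρ → (3,28,-6)
river: ρ → (-6,20,19)
river: ρ → (19,18,-7)
river: ρ → (-7,24,10)
river: ρ → (10,16,-15)
river: ρ → (-15,14,11)
river: ρ → (11,8,-18)
river: ρ → (-18,28,1)
river: ρ → (1,28,-18)
river: ρ → (-18,8,11)
river: ρ → (11,14,-15)
river: ρ → (-15,16,10)
river: ρ → (10,24,-7)
river: ρ → (-7,18,19)
river: ρ → (19,20,-6)
river: ρ → (-6,28,3)
river: ρ → (3,26,-15)
river: ρ → (-15,4,14)
river: ρ → (14,24,-5)
river: ρ → (-5,26,9)
river: ρ → (9,28,-2)
river: ρ → (-2,28,9)
river: ρ → (9,26,-5)
river: ρ → (-5,24,14)
river: ρ → (14,4,-15)
ρ-cycle length = 26 (tail of 0 descent steps not counted)

26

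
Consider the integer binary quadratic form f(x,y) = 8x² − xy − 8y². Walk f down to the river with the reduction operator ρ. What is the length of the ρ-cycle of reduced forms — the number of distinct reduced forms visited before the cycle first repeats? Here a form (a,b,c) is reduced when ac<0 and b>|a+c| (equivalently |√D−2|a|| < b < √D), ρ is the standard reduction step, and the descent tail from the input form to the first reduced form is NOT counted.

D = 257, ⌊√D⌋ = 16
descent: ρ → (-8,1,8)  [lands on river]
river: ρ → (8,15,-1)
river: ρ → (-1,15,8)
river: ρ → (8,1,-8)
river: ρ → (-8,15,1)
river: ρ → (1,15,-8)
ρ-cycle length = 6 (tail of 1 descent step not counted)

6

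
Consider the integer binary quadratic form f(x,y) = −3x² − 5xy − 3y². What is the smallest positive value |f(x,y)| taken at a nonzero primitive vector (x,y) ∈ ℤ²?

translate: b→-1 (≡5 mod 6), so (3,5,3)→(3,-1,1)
flip: (3,-1,1)→(1,1,3)
reduced (well bottom): (1,1,3) with a≤c, −a<b≤a
well minimum |f| = |-1| = 1 (negative-definite)

1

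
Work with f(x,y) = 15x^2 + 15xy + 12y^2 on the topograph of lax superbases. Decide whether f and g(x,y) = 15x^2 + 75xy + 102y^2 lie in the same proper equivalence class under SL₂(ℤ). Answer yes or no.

D₁ = -495, D₂ = -495
f: flip: (15,15,12)→(12,-15,15)
f: translate: b→9 (≡-15 mod 24), so (12,-15,15)→(12,9,12)
f: reduced (well bottom): (12,9,12) with a≤c, −a<b≤a
g: translate: b→15 (≡75 mod 30), so (15,75,102)→(15,15,12)
g: flip: (15,15,12)→(12,-15,15)
g: translate: b→9 (≡-15 mod 24), so (12,-15,15)→(12,9,12)
g: reduced (well bottom): (12,9,12) with a≤c, −a<b≤a
reduced forms (12, 9, 12) vs (12, 9, 12) ⇒ equivalent

yes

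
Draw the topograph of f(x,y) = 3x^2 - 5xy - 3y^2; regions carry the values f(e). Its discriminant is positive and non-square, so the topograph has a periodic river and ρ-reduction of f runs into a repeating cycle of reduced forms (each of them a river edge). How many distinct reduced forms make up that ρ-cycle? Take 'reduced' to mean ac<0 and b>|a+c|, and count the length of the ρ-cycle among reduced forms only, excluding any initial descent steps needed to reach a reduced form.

D = 61, ⌊√D⌋ = 7
descent: ρ → (-3,5,3)  [lands on river]
river: ρ → (3,7,-1)
river: ρ → (-1,7,3)
river: ρ → (3,5,-3)
river: ρ → (-3,7,1)
river: ρ → (1,7,-3)
ρ-cycle length = 6 (tail of 1 descent step not counted)

6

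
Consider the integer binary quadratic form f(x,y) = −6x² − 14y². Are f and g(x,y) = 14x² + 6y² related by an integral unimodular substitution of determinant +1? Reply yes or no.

D₁ = -336, D₂ = -336
f is negative-definite; reduce −f:
−f: reduced (well bottom): (6,0,14) with a≤c, −a<b≤a
flip sign back: reduced form of f is (-6,0,-14)
g: flip: (14,0,6)→(6,0,14)
g: reduced (well bottom): (6,0,14) with a≤c, −a<b≤a
reduced forms (-6, 0, -14) vs (6, 0, 14) ⇒ inequivalent

no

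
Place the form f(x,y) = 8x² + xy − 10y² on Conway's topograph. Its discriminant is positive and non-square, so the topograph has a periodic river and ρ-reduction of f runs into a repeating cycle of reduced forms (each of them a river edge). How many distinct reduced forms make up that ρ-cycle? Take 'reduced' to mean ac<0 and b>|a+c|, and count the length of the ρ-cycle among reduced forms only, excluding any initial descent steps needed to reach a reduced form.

D = 321, ⌊√D⌋ = 17
descent: ρ → (-10,-1,8)
descent: ρ → (8,17,-1)  [lands on river]
river: ρ → (-1,17,8)
river: ρ → (8,15,-3)
river: ρ → (-3,15,8)
ρ-cycle length = 4 (tail of 2 descent steps not counted)

4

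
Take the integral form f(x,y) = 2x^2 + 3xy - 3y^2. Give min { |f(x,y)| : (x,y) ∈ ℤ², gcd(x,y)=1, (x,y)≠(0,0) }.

river: ρ → (-3,3,2)
river: ρ → (2,5,-1)
river: ρ → (-1,5,2)
river: ρ → (2,3,-3)
closes: descent 0, river 4
min |a| on river = 1

1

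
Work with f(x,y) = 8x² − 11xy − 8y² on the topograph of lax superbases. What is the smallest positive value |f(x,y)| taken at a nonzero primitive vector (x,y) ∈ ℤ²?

descent: ρ → (-8,11,8)  [lands on river]
river: ρ → (8,5,-11)
river: ρ → (-11,17,2)
river: ρ → (2,19,-2)
river: ρ → (-2,17,11)
river: ρ → (11,5,-8)
closes: descent 1, river 6
min |a| on river = 2

2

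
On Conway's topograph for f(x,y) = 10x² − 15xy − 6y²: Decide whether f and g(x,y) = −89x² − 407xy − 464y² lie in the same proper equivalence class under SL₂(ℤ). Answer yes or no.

D₁ = 465, D₂ = 465
river cycle of f (length 10): (-6, 15, 10), (10, 5, -11), (-11, 17, 4), (4, 15, -15), (-15, 15, 4), (4, 17, -11), (-11, 5, 10), (10, 15, -6), (-6, 21, 1), (1, 21, -6)
river cycle of g (length 10): (-6, 15, 10), (10, 5, -11), (-11, 17, 4), (4, 15, -15), (-15, 15, 4), (4, 17, -11), (-11, 5, 10), (10, 15, -6), (-6, 21, 1), (1, 21, -6)
cycles coincide ⇒ equivalent

yes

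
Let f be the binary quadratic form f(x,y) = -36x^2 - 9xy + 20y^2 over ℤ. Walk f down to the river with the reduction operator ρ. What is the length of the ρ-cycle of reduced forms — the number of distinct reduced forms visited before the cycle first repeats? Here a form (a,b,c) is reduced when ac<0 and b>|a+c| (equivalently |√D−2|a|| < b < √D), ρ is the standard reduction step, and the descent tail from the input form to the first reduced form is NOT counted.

D = 2961, ⌊√D⌋ = 54
descent: ρ → (20,49,-7)  [lands on river]
river: ρ → (-7,49,20)
river: ρ → (20,31,-25)
river: ρ → (-25,19,26)
river: ρ → (26,33,-18)
river: ρ → (-18,39,20)
river: ρ → (20,41,-16)
river: ρ → (-16,23,38)
river: ρ → (38,53,-1)
river: ρ → (-1,53,38)
river: ρ → (38,23,-16)
river: ρ → (-16,41,20)
river: ρ → (20,39,-18)
river: ρ → (-18,33,26)
river: ρ → (26,19,-25)
river: ρ → (-25,31,20)
ρ-cycle length = 16 (tail of 1 descent step not counted)

16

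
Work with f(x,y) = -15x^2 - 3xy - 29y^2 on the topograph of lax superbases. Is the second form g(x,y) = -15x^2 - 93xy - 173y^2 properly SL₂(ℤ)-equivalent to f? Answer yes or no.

D₁ = -1731, D₂ = -1731
f is negative-definite; reduce −f:
−f: reduced (well bottom): (15,3,29) with a≤c, −a<b≤a
flip sign back: reduced form of f is (-15,-3,-29)
g is negative-definite; reduce −g:
−g: translate: b→3 (≡93 mod 30), so (15,93,173)→(15,3,29)
−g: reduced (well bottom): (15,3,29) with a≤c, −a<b≤a
flip sign back: reduced form of g is (-15,-3,-29)
reduced forms (-15, -3, -29) vs (-15, -3, -29) ⇒ equivalent

yes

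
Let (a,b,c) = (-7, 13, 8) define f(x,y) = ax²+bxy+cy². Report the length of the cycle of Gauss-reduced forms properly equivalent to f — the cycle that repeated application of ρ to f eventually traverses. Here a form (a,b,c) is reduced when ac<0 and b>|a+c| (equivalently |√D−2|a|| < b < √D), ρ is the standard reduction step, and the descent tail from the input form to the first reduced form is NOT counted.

D = 393, ⌊√D⌋ = 19
river: ρ → (8,19,-1)
river: ρ → (-1,19,8)
river: ρ → (8,13,-7)
river: ρ → (-7,15,6)
river: ρ → (6,9,-13)
river: ρ → (-13,17,2)
river: ρ → (2,19,-4)
river: ρ → (-4,13,14)
river: ρ → (14,15,-3)
river: ρ → (-3,15,14)
river: ρ → (14,13,-4)
river: ρ → (-4,19,2)
river: ρ → (2,17,-13)
river: ρ → (-13,9,6)
river: ρ → (6,15,-7)
river: ρ → (-7,13,8)
ρ-cycle length = 16 (tail of 0 descent steps not counted)

16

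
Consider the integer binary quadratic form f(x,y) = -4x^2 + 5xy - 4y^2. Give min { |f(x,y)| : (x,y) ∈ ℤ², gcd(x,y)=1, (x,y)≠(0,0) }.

translate: b→3 (≡-5 mod 8), so (4,-5,4)→(4,3,3)
flip: (4,3,3)→(3,-3,4)
translate: b→3 (≡-3 mod 6), so (3,-3,4)→(3,3,4)
reduced (well bottom): (3,3,4) with a≤c, −a<b≤a
well minimum |f| = |-3| = 3 (negative-definite)

3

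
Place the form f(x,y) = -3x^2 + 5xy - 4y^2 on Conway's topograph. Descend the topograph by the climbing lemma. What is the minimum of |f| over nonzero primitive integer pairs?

translate: b→1 (≡-5 mod 6), so (3,-5,4)→(3,1,2)
flip: (3,1,2)→(2,-1,3)
reduced (well bottom): (2,-1,3) with a≤c, −a<b≤a
well minimum |f| = |-2| = 2 (negative-definite)

2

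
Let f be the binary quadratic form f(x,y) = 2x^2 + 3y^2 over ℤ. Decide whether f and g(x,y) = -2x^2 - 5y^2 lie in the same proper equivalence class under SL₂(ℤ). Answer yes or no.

D₁ = -24, D₂ = -40
discriminants differ ⇒ not SL₂(ℤ)-equivalent

no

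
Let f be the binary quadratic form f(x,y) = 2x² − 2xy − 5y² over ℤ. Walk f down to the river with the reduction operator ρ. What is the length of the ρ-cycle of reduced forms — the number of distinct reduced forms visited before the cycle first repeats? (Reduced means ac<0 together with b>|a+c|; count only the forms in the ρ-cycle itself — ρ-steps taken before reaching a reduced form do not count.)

D = 44, ⌊√D⌋ = 6
descent: ρ → (-5,2,2)
descent: ρ → (2,6,-1)  [lands on river]
river: ρ → (-1,6,2)
ρ-cycle length = 2 (tail of 2 descent steps not counted)

2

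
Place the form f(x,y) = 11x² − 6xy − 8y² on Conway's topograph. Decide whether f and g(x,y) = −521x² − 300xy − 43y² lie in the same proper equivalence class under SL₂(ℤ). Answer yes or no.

D₁ = 388, D₂ = 388
river cycle of f (length 22): (-8, 6, 11), (11, 16, -3), (-3, 14, 16), (16, 18, -1), (-1, 18, 16), (16, 14, -3), (-3, 16, 11), (11, 6, -8), (-8, 10, 9), (9, 8, -9), … (12 more)
river cycle of g (length 22): (-8, 6, 11), (11, 16, -3), (-3, 14, 16), (16, 18, -1), (-1, 18, 16), (16, 14, -3), (-3, 16, 11), (11, 6, -8), (-8, 10, 9), (9, 8, -9), … (12 more)
cycles coincide ⇒ equivalent

yes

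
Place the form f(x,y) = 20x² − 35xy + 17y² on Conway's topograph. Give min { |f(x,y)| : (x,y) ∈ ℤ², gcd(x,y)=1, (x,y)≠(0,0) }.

translate: b→5 (≡-35 mod 40), so (20,-35,17)→(20,5,2)
flip: (20,5,2)→(2,-5,20)
translate: b→-1 (≡-5 mod 4), so (2,-5,20)→(2,-1,17)
reduced (well bottom): (2,-1,17) with a≤c, −a<b≤a
well minimum = a = 2

2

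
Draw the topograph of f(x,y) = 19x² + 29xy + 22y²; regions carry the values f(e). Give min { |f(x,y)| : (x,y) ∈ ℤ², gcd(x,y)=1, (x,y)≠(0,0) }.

translate: b→-9 (≡29 mod 38), so (19,29,22)→(19,-9,12)
flip: (19,-9,12)→(12,9,19)
reduced (well bottom): (12,9,19) with a≤c, −a<b≤a
well minimum = a = 12

12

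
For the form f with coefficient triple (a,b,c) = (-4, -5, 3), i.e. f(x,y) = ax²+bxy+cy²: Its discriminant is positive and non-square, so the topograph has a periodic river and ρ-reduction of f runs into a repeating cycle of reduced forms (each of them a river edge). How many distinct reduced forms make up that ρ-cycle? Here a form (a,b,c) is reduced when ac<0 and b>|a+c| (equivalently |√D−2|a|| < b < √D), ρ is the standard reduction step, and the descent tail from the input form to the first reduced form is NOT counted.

D = 73, ⌊√D⌋ = 8
descent: ρ → (3,5,-4)  [lands on river]
river: ρ → (-4,3,4)
river: ρ → (4,5,-3)
river: ρ → (-3,7,2)
river: ρ → (2,5,-6)
river: ρ → (-6,7,1)
river: ρ → (1,7,-6)
river: ρ → (-6,5,2)
river: ρ → (2,7,-3)
river: ρ → (-3,5,4)
river: ρ → (4,3,-4)
river: ρ → (-4,5,3)
river: ρ → (3,7,-2)
river: ρ → (-2,5,6)
river: ρ → (6,7,-1)
river: ρ → (-1,7,6)
river: ρ → (6,5,-2)
river: ρ → (-2,7,3)
ρ-cycle length = 18 (tail of 1 descent step not counted)

18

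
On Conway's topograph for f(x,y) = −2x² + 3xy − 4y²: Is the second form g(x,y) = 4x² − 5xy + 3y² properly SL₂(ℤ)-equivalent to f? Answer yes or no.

D₁ = -23, D₂ = -23
f is negative-definite; reduce −f:
−f: translate: b→1 (≡-3 mod 4), so (2,-3,4)→(2,1,3)
−f: reduced (well bottom): (2,1,3) with a≤c, −a<b≤a
flip sign back: reduced form of f is (-2,-1,-3)
g: translate: b→3 (≡-5 mod 8), so (4,-5,3)→(4,3,2)
g: flip: (4,3,2)→(2,-3,4)
g: translate: b→1 (≡-3 mod 4), so (2,-3,4)→(2,1,3)
g: reduced (well bottom): (2,1,3) with a≤c, −a<b≤a
reduced forms (-2, -1, -3) vs (2, 1, 3) ⇒ inequivalent

no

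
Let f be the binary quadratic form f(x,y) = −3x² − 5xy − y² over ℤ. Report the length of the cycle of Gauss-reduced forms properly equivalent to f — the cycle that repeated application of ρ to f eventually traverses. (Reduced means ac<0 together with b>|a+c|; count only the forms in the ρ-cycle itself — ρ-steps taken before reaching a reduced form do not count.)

D = 13, ⌊√D⌋ = 3
descent: ρ → (-1,3,1)  [lands on river]
river: ρ → (1,3,-1)
ρ-cycle length = 2 (tail of 1 descent step not counted)

2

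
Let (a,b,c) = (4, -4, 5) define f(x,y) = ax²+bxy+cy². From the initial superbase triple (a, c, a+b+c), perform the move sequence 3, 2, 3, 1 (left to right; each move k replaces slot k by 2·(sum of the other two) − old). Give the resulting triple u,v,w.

start (4,5,5) = (f(1,0),f(0,1),f(1,1))
replace slot 3: 2·(4+5) − 5 = 13 → (4,5,13)
replace slot 2: 2·(4+13) − 5 = 29 → (4,29,13)
replace slot 3: 2·(4+29) − 13 = 53 → (4,29,53)
replace slot 1: 2·(29+53) − 4 = 160 → (160,29,53)

160,29,53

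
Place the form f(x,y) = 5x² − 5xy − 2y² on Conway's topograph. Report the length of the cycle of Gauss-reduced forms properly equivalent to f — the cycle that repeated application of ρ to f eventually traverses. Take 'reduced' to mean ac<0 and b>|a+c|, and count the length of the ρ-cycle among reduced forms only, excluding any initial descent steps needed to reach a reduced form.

D = 65, ⌊√D⌋ = 8
descent: ρ → (-2,5,5)  [lands on river]
river: ρ → (5,5,-2)
river: ρ → (-2,7,2)
river: ρ → (2,5,-5)
river: ρ → (-5,5,2)
river: ρ → (2,7,-2)
ρ-cycle length = 6 (tail of 1 descent step not counted)

6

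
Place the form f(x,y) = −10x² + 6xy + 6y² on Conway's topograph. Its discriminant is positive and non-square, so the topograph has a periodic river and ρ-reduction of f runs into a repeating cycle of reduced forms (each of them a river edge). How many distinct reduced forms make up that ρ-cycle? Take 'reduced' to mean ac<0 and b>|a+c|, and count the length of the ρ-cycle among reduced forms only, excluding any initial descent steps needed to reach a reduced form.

D = 276, ⌊√D⌋ = 16
river: ρ → (6,6,-10)
river: ρ → (-10,14,2)
river: ρ → (2,14,-10)
river: ρ → (-10,6,6)
ρ-cycle length = 4 (tail of 0 descent steps not counted)

4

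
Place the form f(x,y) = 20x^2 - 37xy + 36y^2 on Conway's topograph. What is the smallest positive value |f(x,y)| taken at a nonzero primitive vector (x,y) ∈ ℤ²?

translate: b→3 (≡-37 mod 40), so (20,-37,36)→(20,3,19)
flip: (20,3,19)→(19,-3,20)
reduced (well bottom): (19,-3,20) with a≤c, −a<b≤a
well minimum = a = 19

19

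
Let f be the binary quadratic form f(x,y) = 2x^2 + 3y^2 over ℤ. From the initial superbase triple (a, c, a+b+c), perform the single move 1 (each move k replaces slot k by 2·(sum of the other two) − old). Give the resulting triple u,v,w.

start (2,3,5) = (f(1,0),f(0,1),f(1,1))
replace slot 1: 2·(3+5) − 2 = 14 → (14,3,5)

14,3,5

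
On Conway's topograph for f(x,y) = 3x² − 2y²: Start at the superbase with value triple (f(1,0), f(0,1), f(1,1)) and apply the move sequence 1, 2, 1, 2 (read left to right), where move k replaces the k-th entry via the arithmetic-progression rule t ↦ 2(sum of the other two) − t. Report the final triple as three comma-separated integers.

start (3,-2,1) = (f(1,0),f(0,1),f(1,1))
replace slot 1: 2·((-2)+1) − 3 = -5 → (-5,-2,1)
replace slot 2: 2·((-5)+1) − (-2) = -6 → (-5,-6,1)
replace slot 1: 2·((-6)+1) − (-5) = -5 → (-5,-6,1)
replace slot 2: 2·((-5)+1) − (-6) = -2 → (-5,-2,1)

-5,-2,1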